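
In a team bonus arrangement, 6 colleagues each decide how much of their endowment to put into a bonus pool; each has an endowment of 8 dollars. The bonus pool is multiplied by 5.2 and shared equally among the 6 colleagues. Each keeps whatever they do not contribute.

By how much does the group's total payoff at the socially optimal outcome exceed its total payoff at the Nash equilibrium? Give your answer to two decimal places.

201.60 dollars

Each contributed unit returns 5.2/6 = 0.8667 to its contributor — below 1 — so contributing 0 is dominant for every player. At the Nash equilibrium everyone keeps their 8, and the group total is 6 × 8 = 48.
Each contributed unit returns 5.200 to the group as a whole (0.8667 to each of 6 players), which exceeds 1, so the social optimum is full contribution: group total = 5.200 × 48 = 249.60.
Efficiency loss = 249.60 − 48 = 201.60.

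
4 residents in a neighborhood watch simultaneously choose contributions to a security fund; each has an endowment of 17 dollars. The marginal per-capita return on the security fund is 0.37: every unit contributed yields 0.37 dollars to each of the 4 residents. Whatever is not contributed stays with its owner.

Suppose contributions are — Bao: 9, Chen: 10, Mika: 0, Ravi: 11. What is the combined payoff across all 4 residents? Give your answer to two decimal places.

82.40 dollars

Total contributed: 9 + 10 + 0 + 11 = 30; total kept: 4 × 17 − 30 = 38.
The security fund pays out 0.37 × 4 × 30 = 44.40 in aggregate.
Group total = 38 + 44.40 = 82.40.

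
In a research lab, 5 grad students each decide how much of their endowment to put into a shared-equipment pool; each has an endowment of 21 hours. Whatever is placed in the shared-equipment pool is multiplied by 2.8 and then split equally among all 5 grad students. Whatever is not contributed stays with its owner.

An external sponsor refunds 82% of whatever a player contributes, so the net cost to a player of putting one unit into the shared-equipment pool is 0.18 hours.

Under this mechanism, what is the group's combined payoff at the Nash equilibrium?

380.10 hours

With the mechanism, a contributed unit returns (2.8/5) / 0.18 = 3.1111 per unit of net cost to the contributor — now above 1 — so contributing fully is weakly dominant for every player.
So the Nash equilibrium is full contribution by all 5; the group earns 5 × (21 × 0.82 + 2.8 × 21) = 380.10.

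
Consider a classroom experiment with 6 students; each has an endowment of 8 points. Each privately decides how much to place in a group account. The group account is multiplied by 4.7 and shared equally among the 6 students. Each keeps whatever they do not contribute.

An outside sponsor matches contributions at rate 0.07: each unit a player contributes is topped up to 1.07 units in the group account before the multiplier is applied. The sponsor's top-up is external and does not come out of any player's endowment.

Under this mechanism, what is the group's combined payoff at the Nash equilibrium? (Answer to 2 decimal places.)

Even with the mechanism, each unit contributed returns only 4.7 × 1.07 / 6 = 0.8382 per unit of net cost, so contributing nothing is still dominant.
At the Nash equilibrium no one contributes; group total payoff = 6 × 8 = 48.

48.00 points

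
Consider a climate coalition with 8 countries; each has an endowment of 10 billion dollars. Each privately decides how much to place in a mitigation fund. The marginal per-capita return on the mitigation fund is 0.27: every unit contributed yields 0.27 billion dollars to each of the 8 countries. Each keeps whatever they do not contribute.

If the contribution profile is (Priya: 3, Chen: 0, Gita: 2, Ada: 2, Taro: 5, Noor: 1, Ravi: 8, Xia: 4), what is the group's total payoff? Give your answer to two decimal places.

Total contributed: 3 + 0 + 2 + 2 + 5 + 1 + 8 + 4 = 25; total kept: 8 × 10 − 25 = 55.
The mitigation fund pays out 0.27 × 8 × 25 = 54.00 in aggregate.
Group total = 55 + 54.00 = 109.00.

109.00 billion dollars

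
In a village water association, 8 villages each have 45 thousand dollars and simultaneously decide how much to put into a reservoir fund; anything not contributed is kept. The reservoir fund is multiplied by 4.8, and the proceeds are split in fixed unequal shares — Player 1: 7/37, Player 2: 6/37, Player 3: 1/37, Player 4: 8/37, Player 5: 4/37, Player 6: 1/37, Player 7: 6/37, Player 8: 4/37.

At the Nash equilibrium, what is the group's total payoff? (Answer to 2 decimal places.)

A player with share s gets back 4.8·s per unit contributed, so full contribution is dominant for anyone with s > 1/4.8 = 0.2083 and zero contribution is dominant for anyone below.
The only share above 0.2083 is Player 4's 8/37, contributing 45; the remaining 7 contribute 0. Total contributed: 45.
The reservoir fund pays out 4.8 × 45 = 216.00 in total (split across the unequal shares, but the aggregate is all that matters for the group sum).
The 7 free-riders keep 45 each, adding 315. Group total = 315 + 216.00 = 531.00.

531.00 thousand dollars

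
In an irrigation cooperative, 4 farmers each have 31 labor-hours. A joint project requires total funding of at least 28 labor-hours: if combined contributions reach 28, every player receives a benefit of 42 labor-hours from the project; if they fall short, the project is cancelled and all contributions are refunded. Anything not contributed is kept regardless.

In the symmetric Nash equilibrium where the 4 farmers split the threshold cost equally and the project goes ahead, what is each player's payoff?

66 labor-hours

Equal share of the threshold: 28/4 = 7.
At this profile no one gains by cutting their contribution: any cut drops the total below 28, the project is cancelled, contributions are refunded, and the deviator ends with 31, which is less than 31 − 7 + 42 = 66. Contributing more than 7 just wastes the excess. So contributing exactly 7 is a best response.
Each player's payoff: 31 − 7 + 42 = 66.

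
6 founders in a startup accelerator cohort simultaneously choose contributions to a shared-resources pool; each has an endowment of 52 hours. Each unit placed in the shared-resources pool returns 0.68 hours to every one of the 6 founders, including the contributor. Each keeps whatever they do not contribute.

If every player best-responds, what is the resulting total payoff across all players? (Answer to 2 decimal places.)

312.00 hours

The private return per contributed unit is 0.68 < 1, so contributing 0 is dominant for every player. At the Nash equilibrium everyone keeps their 52, and the group total is 6 × 52 = 312.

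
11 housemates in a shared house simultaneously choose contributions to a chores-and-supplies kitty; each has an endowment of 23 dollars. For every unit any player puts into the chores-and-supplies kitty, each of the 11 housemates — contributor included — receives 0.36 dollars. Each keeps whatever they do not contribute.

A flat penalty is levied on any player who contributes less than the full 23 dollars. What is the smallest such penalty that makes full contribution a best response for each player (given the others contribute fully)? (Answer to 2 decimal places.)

Given the others contribute fully, the best deviation is to contribute 0 (any partial contribution still incurs the fine and gives up units whose private return 0.36 is below 1).
Deviating from 23 to 0 saves 23 dollars but forfeits the deviator's share of the drop in the chores-and-supplies kitty: 0.36 × 23 = 8.28.
So the deviation gain is 23 − 8.28 = 14.72, and the fine must be at least 14.72 dollars to wipe it out.

14.72 dollars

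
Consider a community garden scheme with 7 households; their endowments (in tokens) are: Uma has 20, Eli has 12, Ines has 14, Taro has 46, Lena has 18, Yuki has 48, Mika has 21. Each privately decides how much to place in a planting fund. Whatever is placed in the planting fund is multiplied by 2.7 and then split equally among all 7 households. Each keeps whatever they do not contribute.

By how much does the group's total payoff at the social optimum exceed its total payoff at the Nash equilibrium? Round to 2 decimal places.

The private return per contributed unit is 2.7/7 = 0.3857 < 1 for every player regardless of endowment, so the Nash equilibrium is zero contribution and the group total is Σ E_j = 20 + 12 + 14 + 46 + 18 + 48 + 21 = 179.
Each contributed unit returns 2.700 to the group, so the social optimum is full contribution by everyone: group total = 2.700 × 179 = 483.30.
Efficiency loss = (2.700 − 1) × 179 = 304.30.

304.30 tokens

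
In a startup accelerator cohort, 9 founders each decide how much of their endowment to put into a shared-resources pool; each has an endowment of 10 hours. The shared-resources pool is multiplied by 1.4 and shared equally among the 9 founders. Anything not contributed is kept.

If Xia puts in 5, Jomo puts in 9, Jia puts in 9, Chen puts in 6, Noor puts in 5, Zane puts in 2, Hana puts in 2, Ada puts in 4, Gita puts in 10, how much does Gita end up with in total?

Total contributed: 5 + 9 + 9 + 6 + 5 + 2 + 2 + 4 + 10 = 52.
Each receives 1.4 × 52 / 9 = 8.09 from the shared-resources pool.
Gita keeps 10 − 10 = 0, so Gita's payoff is 0 + 8.09 = 8.09.

8.09 hours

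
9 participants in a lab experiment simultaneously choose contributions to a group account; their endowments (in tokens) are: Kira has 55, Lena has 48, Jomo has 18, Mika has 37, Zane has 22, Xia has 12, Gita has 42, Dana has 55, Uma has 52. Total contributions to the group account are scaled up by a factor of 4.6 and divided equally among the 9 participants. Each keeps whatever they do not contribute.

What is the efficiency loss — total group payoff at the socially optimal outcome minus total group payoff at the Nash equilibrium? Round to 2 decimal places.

1227.60 tokens

The private return per contributed unit is 4.6/9 = 0.5111 < 1 for every player regardless of endowment, so the Nash equilibrium is zero contribution and the group total is Σ E_j = 55 + 48 + 18 + 37 + 22 + 12 + 42 + 55 + 52 = 341.
Each contributed unit returns 4.600 to the group, so the social optimum is full contribution by everyone: group total = 4.600 × 341 = 1568.60.
Efficiency loss = (4.600 − 1) × 341 = 1227.60.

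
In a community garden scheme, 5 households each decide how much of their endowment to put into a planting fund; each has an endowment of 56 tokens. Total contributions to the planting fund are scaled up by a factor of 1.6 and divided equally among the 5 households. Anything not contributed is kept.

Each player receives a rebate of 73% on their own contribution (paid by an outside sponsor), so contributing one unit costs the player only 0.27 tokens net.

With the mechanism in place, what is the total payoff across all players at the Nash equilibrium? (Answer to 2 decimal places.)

The effective private return per unit is now (1.6/5) / 0.27 = 1.1852 > 1, so every player's dominant strategy flips to full contribution.
So the Nash equilibrium is full contribution by all 5; the group earns 5 × (56 × 0.73 + 1.6 × 56) = 652.40.

652.40 tokens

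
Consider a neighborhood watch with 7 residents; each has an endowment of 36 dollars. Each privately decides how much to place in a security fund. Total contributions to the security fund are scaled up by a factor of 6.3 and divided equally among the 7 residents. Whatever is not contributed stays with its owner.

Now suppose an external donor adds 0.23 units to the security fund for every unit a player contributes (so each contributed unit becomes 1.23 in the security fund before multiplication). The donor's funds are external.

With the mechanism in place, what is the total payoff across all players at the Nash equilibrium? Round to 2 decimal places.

Under the mechanism each unit contributed yields 6.3 × 1.23 / 7 = 1.1070 back to its contributor per unit of net cost, which exceeds 1, making full contribution the dominant choice for everyone.
So the Nash equilibrium is full contribution by all 7; the group earns 6.3 × 1.23 × 252 = 1952.75.

1952.75 dollars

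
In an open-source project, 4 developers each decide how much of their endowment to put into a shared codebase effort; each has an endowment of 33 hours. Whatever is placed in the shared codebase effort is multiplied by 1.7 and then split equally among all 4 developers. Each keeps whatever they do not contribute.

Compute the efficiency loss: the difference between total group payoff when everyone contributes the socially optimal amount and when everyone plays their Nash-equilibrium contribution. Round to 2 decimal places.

92.40 hours

Each contributed unit returns 1.7/4 = 0.4250 to its contributor — below 1 — so contributing 0 is dominant for every player. At the Nash equilibrium everyone keeps their 33, and the group total is 4 × 33 = 132.
Each contributed unit returns 1.700 to the group as a whole (0.4250 to each of 4 players), which exceeds 1, so the social optimum is full contribution: group total = 1.700 × 132 = 224.40.
Efficiency loss = 224.40 − 132 = 92.40.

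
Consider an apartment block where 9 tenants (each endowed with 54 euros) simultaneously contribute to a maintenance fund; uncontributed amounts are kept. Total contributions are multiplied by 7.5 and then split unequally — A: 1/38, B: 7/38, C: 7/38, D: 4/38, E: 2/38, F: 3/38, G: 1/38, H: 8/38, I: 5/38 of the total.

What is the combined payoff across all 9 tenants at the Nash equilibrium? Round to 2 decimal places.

1539.00 euros

For player j, contributing a unit is worthwhile iff 7.5 × (j's share) ≥ 1, i.e. iff j's share is at least 0.1333.
B, C and H clear that bar, contributing 54 each; the remaining 6 contribute 0. Total contributed: 162.
The maintenance fund pays out 7.5 × 162 = 1215.00 in total (split across the unequal shares, but the aggregate is all that matters for the group sum).
The 6 free-riders keep 54 each, adding 324. Group total = 324 + 1215.00 = 1539.00.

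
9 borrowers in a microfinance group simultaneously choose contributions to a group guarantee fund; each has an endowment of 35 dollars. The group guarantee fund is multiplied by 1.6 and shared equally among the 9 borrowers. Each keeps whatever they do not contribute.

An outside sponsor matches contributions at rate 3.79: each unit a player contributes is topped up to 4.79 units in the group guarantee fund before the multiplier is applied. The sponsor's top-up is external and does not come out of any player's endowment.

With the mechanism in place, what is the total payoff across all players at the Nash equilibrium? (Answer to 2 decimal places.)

Even with the mechanism, each unit contributed returns only 1.6 × 4.79 / 9 = 0.8516 per unit of net cost, so contributing nothing is still dominant.
Everyone keeps their endowment and the group total is 9 × 35 = 315.

315.00 dollars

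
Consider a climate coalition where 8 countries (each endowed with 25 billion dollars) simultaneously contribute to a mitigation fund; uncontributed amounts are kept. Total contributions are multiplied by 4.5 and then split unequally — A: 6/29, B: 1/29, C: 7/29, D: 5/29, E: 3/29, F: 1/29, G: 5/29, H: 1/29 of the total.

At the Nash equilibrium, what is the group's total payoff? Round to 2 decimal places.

287.50 billion dollars

A player with share s gets back 4.5·s per unit contributed, so full contribution is dominant for anyone with s > 1/4.5 = 0.2222 and zero contribution is dominant for anyone below.
C alone (share 7/29) is above the threshold, contributing 25; the remaining 7 contribute 0. Total contributed: 25.
The mitigation fund pays out 4.5 × 25 = 112.50 in total (split across the unequal shares, but the aggregate is all that matters for the group sum).
The 7 free-riders keep 25 each, adding 175. Group total = 175 + 112.50 = 287.50.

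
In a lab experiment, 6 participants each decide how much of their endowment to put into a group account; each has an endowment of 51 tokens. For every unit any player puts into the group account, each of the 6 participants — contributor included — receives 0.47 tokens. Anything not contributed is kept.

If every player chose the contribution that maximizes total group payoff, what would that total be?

Each contributed unit returns 2.820 to the group as a whole (0.47 to each of 6 players), which exceeds 1, so the social optimum is full contribution: group total = 2.820 × 306 = 862.92.

862.92 tokens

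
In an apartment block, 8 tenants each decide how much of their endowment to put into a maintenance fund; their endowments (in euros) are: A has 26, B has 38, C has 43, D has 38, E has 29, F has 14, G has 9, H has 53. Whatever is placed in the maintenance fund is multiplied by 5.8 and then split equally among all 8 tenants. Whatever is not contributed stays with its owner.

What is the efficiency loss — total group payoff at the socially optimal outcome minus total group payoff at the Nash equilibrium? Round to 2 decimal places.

The private return per contributed unit is 5.8/8 = 0.7250 < 1 for every player regardless of endowment, so the Nash equilibrium is zero contribution and the group total is Σ E_j = 26 + 38 + 43 + 38 + 29 + 14 + 9 + 53 = 250.
Each contributed unit returns 5.800 to the group, so the social optimum is full contribution by everyone: group total = 5.800 × 250 = 1450.00.
Efficiency loss = (5.800 − 1) × 250 = 1200.00.

1200.00 euros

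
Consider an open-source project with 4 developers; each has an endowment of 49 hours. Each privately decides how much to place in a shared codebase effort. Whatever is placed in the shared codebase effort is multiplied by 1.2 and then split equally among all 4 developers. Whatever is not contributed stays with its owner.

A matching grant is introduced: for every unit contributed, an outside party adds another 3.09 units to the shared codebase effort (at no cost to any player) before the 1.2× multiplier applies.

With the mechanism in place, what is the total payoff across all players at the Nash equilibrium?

961.97 hours

Under the mechanism each unit contributed yields 1.2 × 4.09 / 4 = 1.2270 back to its contributor per unit of net cost, which exceeds 1, making full contribution the dominant choice for everyone.
At the Nash equilibrium everyone contributes 49. Group total payoff = 1.2 × 4.09 × 196 = 961.97.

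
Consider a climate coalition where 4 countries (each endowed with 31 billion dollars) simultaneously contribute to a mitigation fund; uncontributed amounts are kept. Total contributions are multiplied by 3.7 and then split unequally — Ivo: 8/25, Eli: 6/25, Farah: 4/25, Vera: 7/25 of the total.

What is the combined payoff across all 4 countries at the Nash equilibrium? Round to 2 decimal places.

A player with share s gets back 3.7·s per unit contributed, so full contribution is dominant for anyone with s > 1/3.7 = 0.2703 and zero contribution is dominant for anyone below.
Ivo and Vera are above the threshold, contributing 31 each; the remaining 2 contribute 0. Total contributed: 62.
The mitigation fund pays out 3.7 × 62 = 229.40 in total (split across the unequal shares, but the aggregate is all that matters for the group sum).
The 2 free-riders keep 31 each, adding 62. Group total = 62 + 229.40 = 291.40.

291.40 billion dollars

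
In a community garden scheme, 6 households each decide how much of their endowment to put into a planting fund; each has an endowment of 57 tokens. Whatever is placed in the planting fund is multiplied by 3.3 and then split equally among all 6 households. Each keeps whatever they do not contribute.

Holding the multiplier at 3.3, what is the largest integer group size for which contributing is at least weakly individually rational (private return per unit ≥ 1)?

Private return per unit is 3.3/(group size), which is ≥ 1 whenever the group size is ≤ 3.3.
The largest such integer is 3.

3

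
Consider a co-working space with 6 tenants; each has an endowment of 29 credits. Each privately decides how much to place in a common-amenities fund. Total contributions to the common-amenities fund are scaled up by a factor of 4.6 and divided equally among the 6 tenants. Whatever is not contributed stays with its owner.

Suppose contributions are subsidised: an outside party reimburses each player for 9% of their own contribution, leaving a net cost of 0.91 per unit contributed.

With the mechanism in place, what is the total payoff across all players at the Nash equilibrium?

Even with the mechanism, each unit contributed returns only (4.6/6) / 0.91 = 0.8425 per unit of net cost, so contributing nothing is still dominant.
At the Nash equilibrium no one contributes; group total payoff = 6 × 29 = 174.

174.00 credits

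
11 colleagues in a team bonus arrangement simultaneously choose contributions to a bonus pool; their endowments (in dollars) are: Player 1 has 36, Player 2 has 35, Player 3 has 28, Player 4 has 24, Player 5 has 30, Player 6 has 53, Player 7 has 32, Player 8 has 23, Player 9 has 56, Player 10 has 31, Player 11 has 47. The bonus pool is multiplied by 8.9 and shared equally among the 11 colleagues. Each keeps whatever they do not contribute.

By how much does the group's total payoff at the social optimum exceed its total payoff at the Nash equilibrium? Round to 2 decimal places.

3120.50 dollars

The private return per contributed unit is 8.9/11 = 0.8091 < 1 for every player regardless of endowment, so the Nash equilibrium is zero contribution and the group total is Σ E_j = 36 + 35 + 28 + 24 + 30 + 53 + 32 + 23 + 56 + 31 + 47 = 395.
Each contributed unit returns 8.900 to the group, so the social optimum is full contribution by everyone: group total = 8.900 × 395 = 3515.50.
Efficiency loss = (8.900 − 1) × 395 = 3120.50.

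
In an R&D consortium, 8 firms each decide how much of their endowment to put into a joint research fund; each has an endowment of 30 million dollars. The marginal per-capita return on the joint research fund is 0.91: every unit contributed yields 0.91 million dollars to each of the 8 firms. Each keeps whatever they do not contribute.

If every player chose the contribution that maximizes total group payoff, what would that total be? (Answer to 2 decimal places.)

Each contributed unit returns 7.280 to the group as a whole (0.91 to each of 8 players), which exceeds 1, so the social optimum is full contribution: group total = 7.280 × 240 = 1747.20.

1747.20 million dollars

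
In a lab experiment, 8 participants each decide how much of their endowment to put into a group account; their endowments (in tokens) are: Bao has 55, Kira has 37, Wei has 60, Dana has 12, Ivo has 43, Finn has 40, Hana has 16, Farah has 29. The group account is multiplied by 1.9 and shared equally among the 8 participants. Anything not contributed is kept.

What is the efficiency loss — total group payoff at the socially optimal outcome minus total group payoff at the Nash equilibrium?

The private return per contributed unit is 1.9/8 = 0.2375 < 1 for every player regardless of endowment, so the Nash equilibrium is zero contribution and the group total is Σ E_j = 55 + 37 + 60 + 12 + 43 + 40 + 16 + 29 = 292.
Each contributed unit returns 1.900 to the group, so the social optimum is full contribution by everyone: group total = 1.900 × 292 = 554.80.
Efficiency loss = (1.900 − 1) × 292 = 262.80.

262.80 tokens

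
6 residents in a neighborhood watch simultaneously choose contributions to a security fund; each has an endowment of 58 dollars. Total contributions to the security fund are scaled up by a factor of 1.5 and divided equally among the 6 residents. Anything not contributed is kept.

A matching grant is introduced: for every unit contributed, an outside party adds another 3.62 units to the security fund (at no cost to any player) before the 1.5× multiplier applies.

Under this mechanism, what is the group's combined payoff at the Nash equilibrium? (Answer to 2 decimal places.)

The effective private return per unit is now 1.5 × 4.62 / 6 = 1.1550 > 1, so every player's dominant strategy flips to full contribution.
So the Nash equilibrium is full contribution by all 6; the group earns 1.5 × 4.62 × 348 = 2411.64.

2411.64 dollars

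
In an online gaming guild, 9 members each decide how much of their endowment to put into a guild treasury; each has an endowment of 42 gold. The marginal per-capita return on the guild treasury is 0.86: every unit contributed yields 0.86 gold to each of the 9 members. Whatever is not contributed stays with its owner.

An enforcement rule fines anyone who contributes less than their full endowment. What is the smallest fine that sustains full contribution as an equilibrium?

5.88 gold

Given the others contribute fully, the best deviation is to contribute 0 (any partial contribution still incurs the fine and gives up units whose private return 0.86 is below 1).
Deviating from 42 to 0 saves 42 gold but forfeits the deviator's share of the drop in the guild treasury: 0.86 × 42 = 36.12.
So the deviation gain is 42 − 36.12 = 5.88, and the fine must be at least 5.88 gold to wipe it out.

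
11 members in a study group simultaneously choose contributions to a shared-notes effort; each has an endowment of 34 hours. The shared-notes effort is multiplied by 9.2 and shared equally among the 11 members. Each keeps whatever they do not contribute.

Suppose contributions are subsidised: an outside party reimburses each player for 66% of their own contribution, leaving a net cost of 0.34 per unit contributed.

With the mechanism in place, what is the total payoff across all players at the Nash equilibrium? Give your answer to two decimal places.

3687.64 hours

With the mechanism, a contributed unit returns (9.2/11) / 0.34 = 2.4599 per unit of net cost to the contributor — now above 1 — so contributing fully is weakly dominant for every player.
So the Nash equilibrium is full contribution by all 11; the group earns 11 × (34 × 0.66 + 9.2 × 34) = 3687.64.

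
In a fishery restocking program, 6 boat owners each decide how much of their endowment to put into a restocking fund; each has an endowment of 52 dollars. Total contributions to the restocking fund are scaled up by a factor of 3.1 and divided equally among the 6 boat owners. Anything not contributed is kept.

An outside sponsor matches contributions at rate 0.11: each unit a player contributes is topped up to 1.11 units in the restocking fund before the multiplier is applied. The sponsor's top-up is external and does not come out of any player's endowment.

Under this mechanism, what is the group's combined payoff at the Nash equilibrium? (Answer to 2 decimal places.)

312.00 dollars

The effective private return is 3.1 × 1.11 / 6 = 0.5735, which is still under 1, so the mechanism doesn't change anyone's dominant strategy: zero contribution.
At the Nash equilibrium no one contributes; group total payoff = 6 × 52 = 312.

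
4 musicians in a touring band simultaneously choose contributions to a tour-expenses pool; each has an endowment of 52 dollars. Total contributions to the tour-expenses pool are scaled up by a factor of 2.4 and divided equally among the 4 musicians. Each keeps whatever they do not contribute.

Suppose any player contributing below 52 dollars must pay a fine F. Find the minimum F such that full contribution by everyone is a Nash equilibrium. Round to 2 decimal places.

20.80 dollars

Given the others contribute fully, the best deviation is to contribute 0 (any partial contribution still incurs the fine and gives up units whose private return 0.6000 is below 1).
Deviating from 52 to 0 saves 52 dollars but forfeits the deviator's share of the drop in the tour-expenses pool: 2.4/4 × 52 = 31.20.
So the deviation gain is 52 − 31.20 = 20.80, and the fine must be at least 20.80 dollars to wipe it out.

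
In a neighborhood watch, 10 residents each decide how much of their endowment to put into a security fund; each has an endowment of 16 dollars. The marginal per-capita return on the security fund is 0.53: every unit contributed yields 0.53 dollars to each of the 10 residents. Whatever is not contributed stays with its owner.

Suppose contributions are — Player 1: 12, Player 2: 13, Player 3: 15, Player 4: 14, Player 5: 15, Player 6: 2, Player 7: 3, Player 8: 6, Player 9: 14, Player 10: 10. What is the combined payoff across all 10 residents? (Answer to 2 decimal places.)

607.20 dollars

Total contributed: 12 + 13 + 15 + 14 + 15 + 2 + 3 + 6 + 14 + 10 = 104; total kept: 10 × 16 − 104 = 56.
The security fund pays out 0.53 × 10 × 104 = 551.20 in aggregate.
Group total = 56 + 551.20 = 607.20.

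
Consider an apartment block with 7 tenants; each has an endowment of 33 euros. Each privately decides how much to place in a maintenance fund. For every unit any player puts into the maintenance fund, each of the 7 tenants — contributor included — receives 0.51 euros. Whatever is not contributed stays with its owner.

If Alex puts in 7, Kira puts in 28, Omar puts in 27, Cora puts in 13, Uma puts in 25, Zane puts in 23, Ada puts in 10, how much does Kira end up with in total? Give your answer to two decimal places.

Total contributed: 7 + 28 + 27 + 13 + 25 + 23 + 10 = 133.
Each receives 0.51 × 133 = 67.83 from the maintenance fund.
Kira keeps 33 − 28 = 5, so Kira's payoff is 5 + 67.83 = 72.83.

72.83 euros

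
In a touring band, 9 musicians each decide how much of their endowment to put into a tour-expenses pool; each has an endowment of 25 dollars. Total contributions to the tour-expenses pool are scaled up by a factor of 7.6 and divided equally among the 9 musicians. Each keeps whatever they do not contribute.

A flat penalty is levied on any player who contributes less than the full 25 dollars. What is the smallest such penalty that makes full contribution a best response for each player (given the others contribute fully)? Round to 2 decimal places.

3.89 dollars

Given the others contribute fully, the best deviation is to contribute 0 (any partial contribution still incurs the fine and gives up units whose private return 0.8444 is below 1).
Deviating from 25 to 0 saves 25 dollars but forfeits the deviator's share of the drop in the tour-expenses pool: 7.6/9 × 25 = 21.11.
So the deviation gain is 25 − 21.11 = 3.89, and the fine must be at least 3.89 dollars to wipe it out.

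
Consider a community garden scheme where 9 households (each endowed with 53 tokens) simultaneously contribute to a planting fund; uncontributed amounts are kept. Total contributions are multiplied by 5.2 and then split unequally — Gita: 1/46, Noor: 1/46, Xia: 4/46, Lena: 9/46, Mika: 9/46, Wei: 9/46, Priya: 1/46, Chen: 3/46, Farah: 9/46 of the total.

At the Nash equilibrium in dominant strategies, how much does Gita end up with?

Each unit j contributes comes back to j as 5.2 × (j's share), so j prefers to contribute only if that share exceeds 1/5.2 = 0.1923; otherwise keeping the unit dominates.
Lena, Mika, Wei and Farah are above the threshold, contributing 53 each; the remaining 5 contribute 0. Total contributed: 212.
Gita keeps 53 and receives 5.2 × 212 × 1/46 = 23.97 from the planting fund, for a payoff of 76.97.

76.97 tokens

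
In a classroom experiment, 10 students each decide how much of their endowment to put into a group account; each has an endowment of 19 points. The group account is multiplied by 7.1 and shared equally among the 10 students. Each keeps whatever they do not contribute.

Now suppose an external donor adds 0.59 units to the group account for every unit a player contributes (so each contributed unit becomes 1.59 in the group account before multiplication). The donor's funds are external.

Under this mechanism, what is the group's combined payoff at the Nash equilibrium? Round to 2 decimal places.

2144.91 points

The effective private return per unit is now 7.1 × 1.59 / 10 = 1.1289 > 1, so every player's dominant strategy flips to full contribution.
So the Nash equilibrium is full contribution by all 10; the group earns 7.1 × 1.59 × 190 = 2144.91.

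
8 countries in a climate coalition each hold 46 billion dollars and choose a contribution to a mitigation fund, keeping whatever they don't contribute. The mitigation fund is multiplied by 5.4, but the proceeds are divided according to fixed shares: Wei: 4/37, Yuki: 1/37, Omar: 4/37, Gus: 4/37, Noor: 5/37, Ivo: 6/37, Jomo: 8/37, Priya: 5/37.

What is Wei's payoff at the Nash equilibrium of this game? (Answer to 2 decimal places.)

72.85 billion dollars

Each unit j contributes comes back to j as 5.4 × (j's share), so j prefers to contribute only if that share exceeds 1/5.4 = 0.1852; otherwise keeping the unit dominates.
Jomo alone (share 8/37) is above the threshold, contributing 46; the remaining 7 contribute 0. Total contributed: 46.
Wei keeps 46 and receives 5.4 × 46 × 4/37 = 26.85 from the mitigation fund, for a payoff of 72.85.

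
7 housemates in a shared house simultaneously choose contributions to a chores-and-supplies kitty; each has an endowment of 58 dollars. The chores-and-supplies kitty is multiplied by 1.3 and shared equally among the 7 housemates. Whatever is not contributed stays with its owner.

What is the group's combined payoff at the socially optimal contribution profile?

Each contributed unit returns 1.300 to the group as a whole (0.1857 to each of 7 players), which exceeds 1, so the social optimum is full contribution: group total = 1.300 × 406 = 527.80.

527.80 dollars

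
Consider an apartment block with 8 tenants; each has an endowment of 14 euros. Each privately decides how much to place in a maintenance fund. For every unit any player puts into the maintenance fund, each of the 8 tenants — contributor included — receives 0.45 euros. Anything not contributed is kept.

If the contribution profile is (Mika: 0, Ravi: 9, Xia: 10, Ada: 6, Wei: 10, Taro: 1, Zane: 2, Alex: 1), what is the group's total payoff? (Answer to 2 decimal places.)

Total contributed: 0 + 9 + 10 + 6 + 10 + 1 + 2 + 1 = 39; total kept: 8 × 14 − 39 = 73.
The maintenance fund pays out 0.45 × 8 × 39 = 140.40 in aggregate.
Group total = 73 + 140.40 = 213.40.

213.40 euros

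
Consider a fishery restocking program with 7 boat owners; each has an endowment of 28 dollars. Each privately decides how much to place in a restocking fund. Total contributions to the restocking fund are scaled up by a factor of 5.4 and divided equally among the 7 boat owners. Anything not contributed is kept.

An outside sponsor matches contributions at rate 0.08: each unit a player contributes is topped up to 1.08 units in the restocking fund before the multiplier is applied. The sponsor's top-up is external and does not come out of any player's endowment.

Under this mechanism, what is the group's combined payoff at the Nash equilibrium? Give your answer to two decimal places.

The effective private return is 5.4 × 1.08 / 7 = 0.8331, which is still under 1, so the mechanism doesn't change anyone's dominant strategy: zero contribution.
At the Nash equilibrium no one contributes; group total payoff = 7 × 28 = 196.

196.00 dollars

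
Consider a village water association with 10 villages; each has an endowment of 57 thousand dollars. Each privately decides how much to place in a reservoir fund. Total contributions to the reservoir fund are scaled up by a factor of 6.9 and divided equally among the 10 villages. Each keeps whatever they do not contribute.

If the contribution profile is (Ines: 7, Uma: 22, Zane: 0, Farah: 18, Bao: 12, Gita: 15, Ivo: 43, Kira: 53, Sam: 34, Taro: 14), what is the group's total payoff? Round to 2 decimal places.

1856.20 thousand dollars

Total contributed: 7 + 22 + 0 + 18 + 12 + 15 + 43 + 53 + 34 + 14 = 218; total kept: 10 × 57 − 218 = 352.
The reservoir fund pays out 6.9 × 218 = 1504.20 in aggregate.
Group total = 352 + 1504.20 = 1856.20.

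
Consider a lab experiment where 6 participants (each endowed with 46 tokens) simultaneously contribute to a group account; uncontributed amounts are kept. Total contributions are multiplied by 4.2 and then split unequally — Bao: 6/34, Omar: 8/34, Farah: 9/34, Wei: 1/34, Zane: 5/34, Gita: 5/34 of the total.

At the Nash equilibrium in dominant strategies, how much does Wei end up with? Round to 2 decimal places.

51.68 tokens

A player with share s gets back 4.2·s per unit contributed, so full contribution is dominant for anyone with s > 1/4.2 = 0.2381 and zero contribution is dominant for anyone below.
Farah alone (share 9/34) is above the threshold, contributing 46; the remaining 5 contribute 0. Total contributed: 46.
Wei keeps 46 and receives 4.2 × 46 × 1/34 = 5.68 from the group account, for a payoff of 51.68.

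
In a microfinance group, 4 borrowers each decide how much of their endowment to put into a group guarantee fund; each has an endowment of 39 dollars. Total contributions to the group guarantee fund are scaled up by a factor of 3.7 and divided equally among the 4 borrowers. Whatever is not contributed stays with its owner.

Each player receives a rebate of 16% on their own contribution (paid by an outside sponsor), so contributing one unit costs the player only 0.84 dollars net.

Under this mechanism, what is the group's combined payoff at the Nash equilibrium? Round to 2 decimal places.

Under the mechanism each unit contributed yields (3.7/4) / 0.84 = 1.1012 back to its contributor per unit of net cost, which exceeds 1, making full contribution the dominant choice for everyone.
At the Nash equilibrium everyone contributes 39. Group total payoff = 4 × (39 × 0.16 + 3.7 × 39) = 602.16.

602.16 dollars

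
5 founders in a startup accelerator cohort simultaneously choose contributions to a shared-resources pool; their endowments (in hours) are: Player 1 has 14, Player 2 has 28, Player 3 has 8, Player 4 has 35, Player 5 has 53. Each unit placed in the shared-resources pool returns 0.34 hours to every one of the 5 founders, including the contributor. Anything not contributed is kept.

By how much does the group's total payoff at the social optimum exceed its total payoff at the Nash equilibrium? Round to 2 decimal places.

96.60 hours

The private return per contributed unit is 0.34 < 1 for everyone, so the Nash equilibrium is zero contribution and the group total is Σ E_j = 14 + 28 + 8 + 35 + 53 = 138.
Each contributed unit returns 1.700 to the group, so the social optimum is full contribution by everyone: group total = 1.700 × 138 = 234.60.
Efficiency loss = (1.700 − 1) × 138 = 96.60.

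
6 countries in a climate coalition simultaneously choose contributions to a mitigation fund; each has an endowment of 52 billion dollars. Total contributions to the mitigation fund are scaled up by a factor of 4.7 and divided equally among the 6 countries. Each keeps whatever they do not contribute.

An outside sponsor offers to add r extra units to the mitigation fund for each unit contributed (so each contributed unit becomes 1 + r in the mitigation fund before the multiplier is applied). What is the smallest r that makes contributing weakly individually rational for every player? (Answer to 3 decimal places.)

0.277

With matching at rate r, one contributed unit becomes (1 + r) in the mitigation fund and returns 4.7 × (1 + r) / 6 to the contributor.
Setting this equal to 1: 1 + r = 6/4.7 = 1.2766.
So the minimum matching rate is r = 1.2766 − 1 = 0.277.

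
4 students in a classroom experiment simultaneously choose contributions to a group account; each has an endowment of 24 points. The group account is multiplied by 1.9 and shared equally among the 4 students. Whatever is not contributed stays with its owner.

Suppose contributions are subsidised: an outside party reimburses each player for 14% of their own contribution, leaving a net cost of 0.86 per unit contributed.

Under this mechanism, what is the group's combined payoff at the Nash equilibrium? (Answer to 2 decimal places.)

96.00 points

With the mechanism, a contributed unit returns (1.9/4) / 0.86 = 0.5523 per unit of net cost — still below 1 — so contributing 0 remains dominant for every player.
Everyone keeps their endowment and the group total is 4 × 24 = 96.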